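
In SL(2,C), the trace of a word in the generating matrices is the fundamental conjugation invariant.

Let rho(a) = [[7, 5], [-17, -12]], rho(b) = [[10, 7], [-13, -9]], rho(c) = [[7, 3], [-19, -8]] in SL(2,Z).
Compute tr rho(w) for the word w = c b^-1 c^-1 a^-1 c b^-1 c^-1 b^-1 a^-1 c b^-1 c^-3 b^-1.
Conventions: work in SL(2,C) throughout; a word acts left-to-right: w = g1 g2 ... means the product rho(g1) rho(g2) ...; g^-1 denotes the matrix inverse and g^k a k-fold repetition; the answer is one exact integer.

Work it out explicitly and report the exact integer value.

121945

rho(c) = [[7, 3], [-19, -8]]
... * rho(b^-1) = [[-9, -7], [13, 10]]  ->  [[-24, -19], [67, 53]]
... * rho(c^-1) = [[-8, -3], [19, 7]]  ->  [[-169, -61], [471, 170]]
... * rho(a^-1) = [[-12, -5], [17, 7]]  ->  [[991, 418], [-2762, -1165]]
... * rho(c) = [[7, 3], [-19, -8]]  ->  [[-1005, -371], [2801, 1034]]
... * rho(b^-1) = [[-9, -7], [13, 10]]  ->  [[4222, 3325], [-11767, -9267]]
... * rho(c^-1) = [[-8, -3], [19, 7]]  ->  [[29399, 10609], [-81937, -29568]]
... * rho(b^-1) = [[-9, -7], [13, 10]]  ->  [[-126674, -99703], [353049, 277879]]
... * rho(a^-1) = [[-12, -5], [17, 7]]  ->  [[-174863, -64551], [487355, 179908]]
... * rho(c) = [[7, 3], [-19, -8]]  ->  [[2428, -8181], [-6767, 22801]]
... * rho(b^-1) = [[-9, -7], [13, 10]]  ->  [[-128205, -98806], [357316, 275379]]
... * rho(c^-1) = [[-8, -3], [19, 7]]  ->  [[-851674, -307027], [2373673, 855705]]
... * rho(c^-1) = [[-8, -3], [19, 7]]  ->  [[979879, 405833], [-2730989, -1131084]]
... * rho(c^-1) = [[-8, -3], [19, 7]]  ->  [[-128205, -98806], [357316, 275379]]
... * rho(b^-1) = [[-9, -7], [13, 10]]  ->  [[-130633, -90625], [364083, 252578]]
tr = -130633 + 252578 = 121945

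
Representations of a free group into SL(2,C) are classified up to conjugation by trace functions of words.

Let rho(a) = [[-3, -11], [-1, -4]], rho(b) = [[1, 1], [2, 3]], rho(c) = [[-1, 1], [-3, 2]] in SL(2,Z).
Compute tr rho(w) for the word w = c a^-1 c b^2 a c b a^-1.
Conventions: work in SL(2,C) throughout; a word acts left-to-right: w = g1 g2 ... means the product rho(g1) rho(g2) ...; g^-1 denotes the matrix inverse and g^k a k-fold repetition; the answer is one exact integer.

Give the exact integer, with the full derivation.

rho(c) = [[-1, 1], [-3, 2]]
... * rho(a^-1) = [[-4, 11], [1, -3]]  ->  [[5, -14], [14, -39]]
... * rho(c) = [[-1, 1], [-3, 2]]  ->  [[37, -23], [103, -64]]
... * rho(b) = [[1, 1], [2, 3]]  ->  [[-9, -32], [-25, -89]]
... * rho(b) = [[1, 1], [2, 3]]  ->  [[-73, -105], [-203, -292]]
... * rho(a) = [[-3, -11], [-1, -4]]  ->  [[324, 1223], [901, 3401]]
... * rho(c) = [[-1, 1], [-3, 2]]  ->  [[-3993, 2770], [-11104, 7703]]
... * rho(b) = [[1, 1], [2, 3]]  ->  [[1547, 4317], [4302, 12005]]
... * rho(a^-1) = [[-4, 11], [1, -3]]  ->  [[-1871, 4066], [-5203, 11307]]
tr = -1871 + 11307 = 9436

9436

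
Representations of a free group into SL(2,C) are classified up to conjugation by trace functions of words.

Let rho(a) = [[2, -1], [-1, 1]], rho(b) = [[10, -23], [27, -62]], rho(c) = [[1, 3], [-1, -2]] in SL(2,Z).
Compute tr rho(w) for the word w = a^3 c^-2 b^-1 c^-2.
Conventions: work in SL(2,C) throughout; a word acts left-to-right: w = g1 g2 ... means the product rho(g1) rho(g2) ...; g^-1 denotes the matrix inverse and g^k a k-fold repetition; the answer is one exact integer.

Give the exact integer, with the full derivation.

rho(a) = [[2, -1], [-1, 1]]
... * rho(a) = [[2, -1], [-1, 1]]  ->  [[5, -3], [-3, 2]]
... * rho(a) = [[2, -1], [-1, 1]]  ->  [[13, -8], [-8, 5]]
... * rho(c^-1) = [[-2, -3], [1, 1]]  ->  [[-34, -47], [21, 29]]
... * rho(c^-1) = [[-2, -3], [1, 1]]  ->  [[21, 55], [-13, -34]]
... * rho(b^-1) = [[-62, 23], [-27, 10]]  ->  [[-2787, 1033], [1724, -639]]
... * rho(c^-1) = [[-2, -3], [1, 1]]  ->  [[6607, 9394], [-4087, -5811]]
... * rho(c^-1) = [[-2, -3], [1, 1]]  ->  [[-3820, -10427], [2363, 6450]]
tr = -3820 + 6450 = 2630

2630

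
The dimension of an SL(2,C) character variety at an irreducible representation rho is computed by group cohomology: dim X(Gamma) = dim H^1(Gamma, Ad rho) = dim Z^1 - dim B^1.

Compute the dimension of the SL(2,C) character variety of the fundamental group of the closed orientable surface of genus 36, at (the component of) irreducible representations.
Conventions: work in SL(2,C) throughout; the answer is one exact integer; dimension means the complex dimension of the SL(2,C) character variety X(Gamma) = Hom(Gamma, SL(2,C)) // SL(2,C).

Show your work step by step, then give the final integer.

The genus-36 surface group: 2g = 72 generators, one relator prod [a_i, b_i].
Before the relator condition, cocycle space has dim 3*72 = 216.
H^2 = coker(d_2) is dual to H^0 = 0 at irreducible rho (Poincare duality), so d_2 is onto: dim Z^1 = 213.
As always at irreducible rho, dim B^1 = 3.
dim X = dim H^1 = 213 - 3 = 210.

210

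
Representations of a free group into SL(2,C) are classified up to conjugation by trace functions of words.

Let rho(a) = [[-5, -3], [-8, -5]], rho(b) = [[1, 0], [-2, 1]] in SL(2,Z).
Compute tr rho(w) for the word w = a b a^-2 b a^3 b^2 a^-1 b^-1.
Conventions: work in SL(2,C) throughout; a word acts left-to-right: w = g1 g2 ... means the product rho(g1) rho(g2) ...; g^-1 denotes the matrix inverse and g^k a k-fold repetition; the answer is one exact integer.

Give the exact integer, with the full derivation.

rho(a) = [[-5, -3], [-8, -5]]
... * rho(b) = [[1, 0], [-2, 1]]  ->  [[1, -3], [2, -5]]
... * rho(a^-1) = [[-5, 3], [8, -5]]  ->  [[-29, 18], [-50, 31]]
... * rho(a^-1) = [[-5, 3], [8, -5]]  ->  [[289, -177], [498, -305]]
... * rho(b) = [[1, 0], [-2, 1]]  ->  [[643, -177], [1108, -305]]
... * rho(a) = [[-5, -3], [-8, -5]]  ->  [[-1799, -1044], [-3100, -1799]]
... * rho(a) = [[-5, -3], [-8, -5]]  ->  [[17347, 10617], [29892, 18295]]
... * rho(a) = [[-5, -3], [-8, -5]]  ->  [[-171671, -105126], [-295820, -181151]]
... * rho(b) = [[1, 0], [-2, 1]]  ->  [[38581, -105126], [66482, -181151]]
... * rho(b) = [[1, 0], [-2, 1]]  ->  [[248833, -105126], [428784, -181151]]
... * rho(a^-1) = [[-5, 3], [8, -5]]  ->  [[-2085173, 1272129], [-3593128, 2192107]]
... * rho(b^-1) = [[1, 0], [2, 1]]  ->  [[459085, 1272129], [791086, 2192107]]
tr = 459085 + 2192107 = 2651192

2651192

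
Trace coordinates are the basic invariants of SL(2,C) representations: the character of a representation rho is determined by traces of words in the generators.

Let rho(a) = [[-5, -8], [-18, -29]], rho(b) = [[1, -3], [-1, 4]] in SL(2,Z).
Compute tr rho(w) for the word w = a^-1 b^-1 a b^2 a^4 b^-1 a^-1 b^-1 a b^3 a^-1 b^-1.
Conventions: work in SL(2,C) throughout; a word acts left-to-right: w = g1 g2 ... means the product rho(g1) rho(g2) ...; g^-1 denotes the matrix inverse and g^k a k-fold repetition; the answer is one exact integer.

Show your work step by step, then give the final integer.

418517525541461405

rho(a^-1) = [[-29, 8], [18, -5]]
... * rho(b^-1) = [[4, 3], [1, 1]]  ->  [[-108, -79], [67, 49]]
... * rho(a) = [[-5, -8], [-18, -29]]  ->  [[1962, 3155], [-1217, -1957]]
... * rho(b) = [[1, -3], [-1, 4]]  ->  [[-1193, 6734], [740, -4177]]
... * rho(b) = [[1, -3], [-1, 4]]  ->  [[-7927, 30515], [4917, -18928]]
... * rho(a) = [[-5, -8], [-18, -29]]  ->  [[-509635, -821519], [316119, 509576]]
... * rho(a) = [[-5, -8], [-18, -29]]  ->  [[17335517, 27901131], [-10752963, -17306656]]
... * rho(a) = [[-5, -8], [-18, -29]]  ->  [[-588897943, -947816935], [365284623, 587916728]]
... * rho(a) = [[-5, -8], [-18, -29]]  ->  [[20005194545, 32197874659], [-12408924219, -19971862096]]
... * rho(b^-1) = [[4, 3], [1, 1]]  ->  [[112218652839, 92213458294], [-69607558972, -57198634753]]
... * rho(a^-1) = [[-29, 8], [18, -5]]  ->  [[-1594498683039, 436681931242], [989043784634, -270867298011]]
... * rho(b^-1) = [[4, 3], [1, 1]]  ->  [[-5941312800914, -4346814117875], [3685307840525, 2696264055891]]
... * rho(a) = [[-5, -8], [-18, -29]]  ->  [[107949218126320, 173588111825687], [-66959292208663, -107674120345039]]
... * rho(b) = [[1, -3], [-1, 4]]  ->  [[-65638893699367, 370504792923788], [40714828136376, -229818604754167]]
... * rho(b) = [[1, -3], [-1, 4]]  ->  [[-436143686623155, 1678935852793253], [270533432890543, -1041418903425796]]
... * rho(b) = [[1, -3], [-1, 4]]  ->  [[-2115079539416408, 8024174471042477], [1311952336316339, -4977275912374813]]
... * rho(a^-1) = [[-29, 8], [18, -5]]  ->  [[205772447121840418, -57041508670543649], [-127637584175920465, 35381998252404777]]
... * rho(b^-1) = [[4, 3], [1, 1]]  ->  [[766048279816818023, 560275832694977605], [-475168338451277083, -347530754275356618]]
tr = 766048279816818023 + -347530754275356618 = 418517525541461405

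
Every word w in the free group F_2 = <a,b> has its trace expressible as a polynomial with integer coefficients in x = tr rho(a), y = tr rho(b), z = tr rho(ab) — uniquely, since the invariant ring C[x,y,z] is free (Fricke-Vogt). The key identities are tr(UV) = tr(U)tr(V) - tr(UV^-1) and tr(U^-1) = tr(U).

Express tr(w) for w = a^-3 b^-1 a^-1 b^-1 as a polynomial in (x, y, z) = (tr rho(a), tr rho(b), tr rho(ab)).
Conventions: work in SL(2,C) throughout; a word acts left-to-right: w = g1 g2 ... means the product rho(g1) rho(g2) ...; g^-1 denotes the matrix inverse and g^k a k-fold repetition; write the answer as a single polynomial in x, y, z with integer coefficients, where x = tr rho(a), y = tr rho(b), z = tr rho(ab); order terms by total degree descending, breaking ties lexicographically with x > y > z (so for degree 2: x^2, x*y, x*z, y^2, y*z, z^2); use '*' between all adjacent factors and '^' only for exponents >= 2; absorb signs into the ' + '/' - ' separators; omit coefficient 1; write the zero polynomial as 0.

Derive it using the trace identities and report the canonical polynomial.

so tr(b^-1) = tr(b) = y
so tr(b^-1 a) = tr(a) tr(b) - tr(a b)  (eliminate b^-1) = x*y - z
tr(b^-1 a^-1) = tr(b^-1) tr(a) - tr(b^-1 a)  (eliminate a^-1) = z
so tr(a^-1 b^-2) = tr(b^-1 a^-1) tr(b) - tr(b^-1 a^-1 b)  (eliminate b^-1) = y*z - x
so tr(b^-2) = tr(b^-1) tr(b) - tr(1)  (eliminate b^-1) = y^2 - 2
tr(b^-1 a^-2 b^-1) = tr(a^-1 b^-2) tr(a) - tr(a^-1 b^-2 a)  (eliminate a^-1) = x*y*z - x^2 - y^2 + 2
tr(a b a) = tr(a) tr(b a) - tr(b)  (reduce the a square) = x*z - y
so tr(a b a b) = tr(a b) tr(a b) - tr(1)  (split on a) = z^2 - 2
reduce: tr(b^-1 a b a) = tr(a b a) tr(b) - tr(a b a b)  (eliminate b^-1) = x*y*z - y^2 - z^2 + 2
tr(b^-1 a b a^-1) = tr(b^-1 a b) tr(a) - tr(b^-1 a b a)  (eliminate a^-1) = -x*y*z + x^2 + y^2 + z^2 - 2
reduce: tr(a^-2 b^-1 a b) = tr(b^-1 a b a^-1) tr(a) - tr(b^-1 a b)  (eliminate a^-1) = -x^2*y*z + x^3 + x*y^2 + x*z^2 - 3*x
reduce: tr(b^-1 a^-2 b^-1 a) = tr(a^-2 b^-1 a) tr(b) - tr(a^-2 b^-1 a b)  (eliminate b^-1) = x^2*y*z - x^3 - x*y^2 - x*z^2 + y*z + 3*x
tr(b^-1 a^-1 b^-1 a^-2) = tr(b^-1 a^-2 b^-1) tr(a) - tr(b^-1 a^-2 b^-1 a)  (eliminate a^-1) = x*z^2 - y*z - x
tr(a^-3 b^-1 a^-1 b^-1) = tr(b^-1 a^-1 b^-1 a^-2) tr(a) - tr(b^-1 a^-1 b^-1 a^-1)  (eliminate a^-1) = x^2*z^2 - x*y*z - x^2 - z^2 + 2

x^2*z^2 - x*y*z - x^2 - z^2 + 2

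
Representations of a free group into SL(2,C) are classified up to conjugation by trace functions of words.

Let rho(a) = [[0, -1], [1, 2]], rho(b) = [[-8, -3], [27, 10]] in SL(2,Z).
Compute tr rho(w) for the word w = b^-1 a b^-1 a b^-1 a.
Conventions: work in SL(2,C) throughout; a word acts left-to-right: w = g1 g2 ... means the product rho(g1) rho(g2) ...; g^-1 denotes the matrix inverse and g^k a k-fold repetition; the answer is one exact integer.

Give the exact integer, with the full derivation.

rho(b^-1) = [[10, 3], [-27, -8]]
... * rho(a) = [[0, -1], [1, 2]]  ->  [[3, -4], [-8, 11]]
... * rho(b^-1) = [[10, 3], [-27, -8]]  ->  [[138, 41], [-377, -112]]
... * rho(a) = [[0, -1], [1, 2]]  ->  [[41, -56], [-112, 153]]
... * rho(b^-1) = [[10, 3], [-27, -8]]  ->  [[1922, 571], [-5251, -1560]]
... * rho(a) = [[0, -1], [1, 2]]  ->  [[571, -780], [-1560, 2131]]
tr = 571 + 2131 = 2702

2702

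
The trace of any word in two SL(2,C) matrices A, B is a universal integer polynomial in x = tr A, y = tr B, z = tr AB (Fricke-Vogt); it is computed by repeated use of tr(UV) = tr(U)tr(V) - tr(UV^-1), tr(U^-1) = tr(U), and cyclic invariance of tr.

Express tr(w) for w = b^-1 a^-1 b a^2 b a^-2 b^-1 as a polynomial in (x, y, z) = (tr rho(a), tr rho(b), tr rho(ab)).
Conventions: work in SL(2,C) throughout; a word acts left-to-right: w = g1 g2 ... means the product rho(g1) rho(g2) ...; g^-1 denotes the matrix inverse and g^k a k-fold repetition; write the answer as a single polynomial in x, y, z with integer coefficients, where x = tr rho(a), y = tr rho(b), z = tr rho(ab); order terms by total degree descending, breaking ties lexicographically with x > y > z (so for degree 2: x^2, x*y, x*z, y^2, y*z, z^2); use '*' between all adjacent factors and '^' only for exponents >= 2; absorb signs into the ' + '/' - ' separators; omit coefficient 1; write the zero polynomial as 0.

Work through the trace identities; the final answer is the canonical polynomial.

use: tr(b^2 a) = tr(b) tr(a b) - tr(a) = y*z - x
apply: tr(b^2) = tr(b) tr(b) - tr(1) = y^2 - 2
tr(b a^2 b) = tr(a) tr(b^2 a) - tr(b^2) = x*y*z - x^2 - y^2 + 2
tr(b a b a) = tr(a b) tr(a b) - tr(1)   [split at repeated a] = z^2 - 2
tr(a^2 b a b) = tr(a) tr(b a b a) - tr(b a b) = x*z^2 - y*z - x
use: tr(b a^2) = tr(a) tr(b a) - tr(b) = x*z - y
tr(a^2 b a) = tr(a) tr(b a^2) - tr(b a) = x^2*z - x*y - z
use: tr(b a^2 b a b) = tr(b) tr(a^2 b a b) - tr(a^2 b a) = x*y*z^2 - x^2*z - y^2*z + z
use: tr(b a b a b a) = tr(b a b a) tr(b a) - tr(a b)   [split at repeated b] = z^3 - 3*z
tr(b a b a b) = tr(b) tr(a b a b) - tr(a b a) = y*z^2 - x*z - y
tr(b a^2 b a b a) = tr(a) tr(b a b a b a) - tr(b a b a b) = x*z^3 - y*z^2 - 2*x*z + y
tr(a^-1 b a^2 b a b) = tr(b a^2 b a b) tr(a) - tr(b a^2 b a b a) = x^2*y*z^2 - x^3*z - x*y^2*z - x*z^3 + y*z^2 + 3*x*z - y
use: tr(b^-1 a^-1 b a^2 b a) = tr(a^-1 b a^2 b a) tr(b) - tr(a^-1 b a^2 b a b) = -x^2*y*z^2 + x^3*z + 2*x*y^2*z + x*z^3 - x^2*y - y^3 - y*z^2 - 3*x*z + 3*y
apply: tr(a^-1 b a^2 b a^-1 b^-1) = tr(b^-1 a^-1 b a^2 b) tr(a) - tr(b^-1 a^-1 b a^2 b a) = x^2*y*z^2 - x^3*z - 2*x*y^2*z - x*z^3 + x^2*y + y^3 + y*z^2 + 4*x*z - 3*y
use: tr(a^-1 b a^2 b) = tr(b a^2 b) tr(a) - tr(b a^2 b a) = x^2*y*z - x^3 - x*y^2 - x*z^2 + y*z + 3*x
use: tr(a^-1 b a^2 b a^-1) = tr(a^-1 b a^2 b) tr(a) - tr(a^-1 b a^2 b a) = x^3*y*z - x^4 - x^2*y^2 - x^2*z^2 + 4*x^2 + y^2 - 2
apply: tr(a^-1 b^-2 a^-1 b a^2 b) = tr(a^-1 b a^2 b a^-1 b^-1) tr(b) - tr(a^-1 b a^2 b a^-1) = x^2*y^2*z^2 - 2*x^3*y*z - 2*x*y^3*z - x*y*z^3 + x^4 + 2*x^2*y^2 + x^2*z^2 + y^4 + y^2*z^2 + 4*x*y*z - 4*x^2 - 4*y^2 + 2
use: tr(b^-1 a^-1 b a^2) = tr(a^-1 b a^2) tr(b) - tr(a^-1 b a^2 b) = -x^2*y*z + x^3 + x*y^2 + x*z^2 - 3*x
apply: tr(b^-1 a^-1 b a^2 b a^-2 b^-1) = tr(a^-1 b^-2 a^-1 b a^2 b) tr(a) - tr(a^-1 b^-2 a^-1 b a^2 b a) = x^3*y^2*z^2 - 2*x^4*y*z - 2*x^2*y^3*z - x^2*y*z^3 + x^5 + 2*x^3*y^2 + x^3*z^2 + x*y^4 + x*y^2*z^2 + 5*x^2*y*z - 5*x^3 - 5*x*y^2 - x*z^2 + 5*x

x^3*y^2*z^2 - 2*x^4*y*z - 2*x^2*y^3*z - x^2*y*z^3 + x^5 + 2*x^3*y^2 + x^3*z^2 + x*y^4 + x*y^2*z^2 + 5*x^2*y*z - 5*x^3 - 5*x*y^2 - x*z^2 + 5*x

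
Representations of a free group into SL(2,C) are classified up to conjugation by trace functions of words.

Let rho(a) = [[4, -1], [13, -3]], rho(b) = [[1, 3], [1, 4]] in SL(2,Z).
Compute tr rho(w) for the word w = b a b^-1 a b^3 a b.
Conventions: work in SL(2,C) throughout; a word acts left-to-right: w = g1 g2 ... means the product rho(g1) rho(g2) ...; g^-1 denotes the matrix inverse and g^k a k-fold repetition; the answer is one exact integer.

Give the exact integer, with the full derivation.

-2741899

rho(b) = [[1, 3], [1, 4]]
... * rho(a) = [[4, -1], [13, -3]]  ->  [[43, -10], [56, -13]]
... * rho(b^-1) = [[4, -3], [-1, 1]]  ->  [[182, -139], [237, -181]]
... * rho(a) = [[4, -1], [13, -3]]  ->  [[-1079, 235], [-1405, 306]]
... * rho(b) = [[1, 3], [1, 4]]  ->  [[-844, -2297], [-1099, -2991]]
... * rho(b) = [[1, 3], [1, 4]]  ->  [[-3141, -11720], [-4090, -15261]]
... * rho(b) = [[1, 3], [1, 4]]  ->  [[-14861, -56303], [-19351, -73314]]
... * rho(a) = [[4, -1], [13, -3]]  ->  [[-791383, 183770], [-1030486, 239293]]
... * rho(b) = [[1, 3], [1, 4]]  ->  [[-607613, -1639069], [-791193, -2134286]]
tr = -607613 + -2134286 = -2741899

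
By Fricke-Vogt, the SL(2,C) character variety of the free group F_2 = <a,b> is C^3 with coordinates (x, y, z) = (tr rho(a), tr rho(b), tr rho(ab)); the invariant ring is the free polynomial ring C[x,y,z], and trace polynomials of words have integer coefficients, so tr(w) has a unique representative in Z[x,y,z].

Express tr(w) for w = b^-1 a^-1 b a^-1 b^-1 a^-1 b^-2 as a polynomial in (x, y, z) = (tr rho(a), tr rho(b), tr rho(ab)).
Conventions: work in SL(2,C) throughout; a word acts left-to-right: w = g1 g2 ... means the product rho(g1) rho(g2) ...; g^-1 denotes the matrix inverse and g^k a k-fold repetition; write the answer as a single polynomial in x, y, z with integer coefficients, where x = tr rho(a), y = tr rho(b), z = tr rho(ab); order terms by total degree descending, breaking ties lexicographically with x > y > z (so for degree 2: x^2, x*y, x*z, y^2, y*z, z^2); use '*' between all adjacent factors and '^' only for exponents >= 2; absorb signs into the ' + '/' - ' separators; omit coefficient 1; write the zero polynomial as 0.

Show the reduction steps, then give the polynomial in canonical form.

apply: trace(a^-1) = trace(a) = x
trace(a^-1 b) = trace(b) * trace(a) - trace(b a)  (eliminate a^-1) = x*y - z
use: trace(a^-1 b^-1) = trace(a^-1) * trace(b) - trace(a^-1 b)  (eliminate b^-1) = z
trace(a^-1 b^-1 a^-1) = trace(a^-1 b^-1) * trace(a) - trace(a^-1 b^-1 a)  (eliminate a^-1) = x*z - y
trace(a b a b) = trace(b a) * trace(b a) - trace(1)  (split on b) = z^2 - 2
trace(b^-1 a b a) = trace(a b a) * trace(b) - trace(a b a b)  (eliminate b^-1) = x*y*z - y^2 - z^2 + 2
trace(b a^-1 b^-1 a) = trace(b^-1 a b) * trace(a) - trace(b^-1 a b a)  (eliminate a^-1) = -x*y*z + x^2 + y^2 + z^2 - 2
trace(a^-1 b^-1 a^-1 b) = trace(b a^-1 b^-1) * trace(a) - trace(b a^-1 b^-1 a)  (eliminate a^-1) = x*y*z - y^2 - z^2 + 2
apply: trace(b^-1 a^-1 b^-1 a^-1) = trace(a^-1 b^-1 a^-1) * trace(b) - trace(a^-1 b^-1 a^-1 b)  (eliminate b^-1) = z^2 - 2
trace(a^-1 b^-1 a^-1 b^-2) = trace(b^-1 a^-1 b^-1 a^-1) * trace(b) - trace(b^-1 a^-1 b^-1 a^-1 b)  (eliminate b^-1) = y*z^2 - x*z - y
use: trace(b^-2) = trace(b^-1) * trace(b) - trace(1)  (eliminate b^-1) = y^2 - 2
use: trace(b a b) = trace(b) * trace(a b) - trace(a)  (reduce the b square) = y*z - x
use: trace(b a b a b a) = trace(b a b a) * trace(b a) - trace(a b)  (split on b) = z^3 - 3*z
trace(a b a b a^-1 b) = trace(b a b a b) * trace(a) - trace(b a b a b a)  (eliminate a^-1) = x*y*z^2 - x^2*z - z^3 - x*y + 3*z
trace(a b a b a^-1 b^-1) = trace(a b a b a^-1) * trace(b) - trace(a b a b a^-1 b)  (eliminate b^-1) = -x*y*z^2 + x^2*z + y^2*z + z^3 - 3*z
trace(a^-1 b^-2 a b a b) = trace(a b a b a^-1 b^-1) * trace(b) - trace(a b a b a^-1)  (eliminate b^-1) = -x*y^2*z^2 + x^2*y*z + y^3*z + y*z^3 - 4*y*z + x
use: trace(b^-1 a^-1 b^-2 a b a) = trace(a^-1 b^-2 a b a) * trace(b) - trace(a^-1 b^-2 a b a b)  (eliminate b^-1) = x*y^2*z^2 - x^2*y*z - y^3*z - y*z^3 + x*y^2 + 3*y*z - x
apply: trace(a b a^-1 b^-1 a^-1 b^-2) = trace(b^-1 a^-1 b^-2 a b) * trace(a) - trace(b^-1 a^-1 b^-2 a b a)  (eliminate a^-1) = -x*y^2*z^2 + x^2*y*z + y^3*z + y*z^3 - 3*y*z - x
trace(a b a b a) = trace(a) * trace(b a b a) - trace(b a b)  (reduce the a square) = x*z^2 - y*z - x
apply: trace(b a b a b^-1 a) = trace(a b a b a) * trace(b) - trace(a b a b a b)  (eliminate b^-1) = x*y*z^2 - y^2*z - z^3 - x*y + 3*z
trace(a b a b^-1 a^-1 b) = trace(b a b a b^-1) * trace(a) - trace(b a b a b^-1 a)  (eliminate a^-1) = -x*y*z^2 + x^2*z + y^2*z + z^3 - 3*z
trace(b^-1 a^-1 b^-1 a b a) = trace(a b a b^-1 a^-1) * trace(b) - trace(a b a b^-1 a^-1 b)  (eliminate b^-1) = x*y*z^2 - x^2*z - y^2*z - z^3 + x*y + 3*z
apply: trace(a b a^-1 b^-1 a^-1 b^-1) = trace(b^-1 a^-1 b^-1 a b) * trace(a) - trace(b^-1 a^-1 b^-1 a b a)  (eliminate a^-1) = -x*y*z^2 + x^2*z + y^2*z + z^3 - 3*z
trace(b a^-1 b^-1 a^-1 b^-3 a) = trace(a b a^-1 b^-1 a^-1 b^-2) * trace(b) - trace(a b a^-1 b^-1 a^-1 b^-1)  (eliminate b^-1) = -x*y^3*z^2 + x^2*y^2*z + y^4*z + y^2*z^3 + x*y*z^2 - x^2*z - 4*y^2*z - z^3 - x*y + 3*z
apply: trace(b^-1 a^-1 b a^-1 b^-1 a^-1 b^-2) = trace(b a^-1 b^-1 a^-1 b^-3) * trace(a) - trace(b a^-1 b^-1 a^-1 b^-3 a)  (eliminate a^-1) = x*y^3*z^2 - x^2*y^2*z - y^4*z - y^2*z^3 + 4*y^2*z + z^3 - 3*z

x*y^3*z^2 - x^2*y^2*z - y^4*z - y^2*z^3 + 4*y^2*z + z^3 - 3*z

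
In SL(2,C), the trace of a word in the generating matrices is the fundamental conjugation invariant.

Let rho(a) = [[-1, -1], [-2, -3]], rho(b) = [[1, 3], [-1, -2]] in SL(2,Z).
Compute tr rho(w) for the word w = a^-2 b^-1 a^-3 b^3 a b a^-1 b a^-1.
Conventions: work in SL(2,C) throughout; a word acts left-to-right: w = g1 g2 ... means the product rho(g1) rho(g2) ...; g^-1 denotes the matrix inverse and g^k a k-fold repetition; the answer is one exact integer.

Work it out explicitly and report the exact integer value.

209

rho(a^-1) = [[-3, 1], [2, -1]]
... * rho(a^-1) = [[-3, 1], [2, -1]]  ->  [[11, -4], [-8, 3]]
... * rho(b^-1) = [[-2, -3], [1, 1]]  ->  [[-26, -37], [19, 27]]
... * rho(a^-1) = [[-3, 1], [2, -1]]  ->  [[4, 11], [-3, -8]]
... * rho(a^-1) = [[-3, 1], [2, -1]]  ->  [[10, -7], [-7, 5]]
... * rho(a^-1) = [[-3, 1], [2, -1]]  ->  [[-44, 17], [31, -12]]
... * rho(b) = [[1, 3], [-1, -2]]  ->  [[-61, -166], [43, 117]]
... * rho(b) = [[1, 3], [-1, -2]]  ->  [[105, 149], [-74, -105]]
... * rho(b) = [[1, 3], [-1, -2]]  ->  [[-44, 17], [31, -12]]
... * rho(a) = [[-1, -1], [-2, -3]]  ->  [[10, -7], [-7, 5]]
... * rho(b) = [[1, 3], [-1, -2]]  ->  [[17, 44], [-12, -31]]
... * rho(a^-1) = [[-3, 1], [2, -1]]  ->  [[37, -27], [-26, 19]]
... * rho(b) = [[1, 3], [-1, -2]]  ->  [[64, 165], [-45, -116]]
... * rho(a^-1) = [[-3, 1], [2, -1]]  ->  [[138, -101], [-97, 71]]
tr = 138 + 71 = 209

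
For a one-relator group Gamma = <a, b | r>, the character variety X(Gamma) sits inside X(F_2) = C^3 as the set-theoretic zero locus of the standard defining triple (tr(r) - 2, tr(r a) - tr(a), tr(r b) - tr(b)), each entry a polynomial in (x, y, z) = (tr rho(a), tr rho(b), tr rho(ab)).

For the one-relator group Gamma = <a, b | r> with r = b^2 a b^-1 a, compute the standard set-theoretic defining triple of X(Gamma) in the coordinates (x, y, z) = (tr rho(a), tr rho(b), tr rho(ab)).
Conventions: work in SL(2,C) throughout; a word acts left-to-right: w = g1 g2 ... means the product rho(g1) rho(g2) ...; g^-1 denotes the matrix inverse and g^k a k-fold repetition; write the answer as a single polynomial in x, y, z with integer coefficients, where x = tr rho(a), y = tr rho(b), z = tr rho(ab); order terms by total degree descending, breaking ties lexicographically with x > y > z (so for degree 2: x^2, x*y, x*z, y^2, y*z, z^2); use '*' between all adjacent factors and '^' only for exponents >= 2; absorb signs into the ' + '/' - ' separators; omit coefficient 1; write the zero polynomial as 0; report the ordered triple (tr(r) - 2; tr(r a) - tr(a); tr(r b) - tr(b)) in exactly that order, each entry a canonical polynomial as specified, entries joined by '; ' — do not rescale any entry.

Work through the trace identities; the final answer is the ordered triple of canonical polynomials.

tr(b^2 a) = tr(b)*tr(a b) - tr(a)  (reduce the b square) = y*z - x
and tr(b^2) = tr(b)*tr(b) - tr(1)  (reduce the b square) = y^2 - 2
next, tr(a b^2 a) = tr(a)*tr(b^2 a) - tr(b^2)  (reduce the a square) = x*y*z - x^2 - y^2 + 2
next, tr(a b a b) = tr(b a)*tr(b a) - tr(1)  (split on b) = z^2 - 2
tr(a b a) = tr(a)*tr(b a) - tr(b)  (reduce the a square) = x*z - y
and tr(a b^2 a b) = tr(b)*tr(a b a b) - tr(a b a)  (reduce the b square) = y*z^2 - x*z - y
tr(b^2 a b^-1 a) = tr(a b^2 a)*tr(b) - tr(a b^2 a b)  (eliminate b^-1) = x*y^2*z - x^2*y - y^3 - y*z^2 + x*z + 3*y
tr(a^3 b) = tr(a)*tr(a b a) - tr(a b)  (reduce the a square) = x^2*z - x*y - z
tr(a^2) = tr(a)*tr(a) - tr(1)  (reduce the a square) = x^2 - 2
next, tr(a^3) = tr(a)*tr(a^2) - tr(a)  (reduce the a square) = x^3 - 3*x
tr(a^2 b^2 a) = tr(b)*tr(a^3 b) - tr(a^3)  (reduce the b square) = x^2*y*z - x^3 - x*y^2 - y*z + 3*x
tr(a b a^2 b) = tr(a)*tr(b a b a) - tr(b a b)  (reduce the a square) = x*z^2 - y*z - x
next, tr(a^2 b^2 a b) = tr(b)*tr(a b a^2 b) - tr(a b a^2)  (reduce the b square) = x*y*z^2 - x^2*z - y^2*z + z
and tr(b^2 a b^-1 a^2) = tr(a^2 b^2 a)*tr(b) - tr(a^2 b^2 a b)  (eliminate b^-1) = x^2*y^2*z - x^3*y - x*y^3 - x*y*z^2 + x^2*z + 3*x*y - z
next, tr(a b^3 a) = tr(b)*tr(b a^2 b) - tr(b a^2) = x*y^2*z - x^2*y - y^3 - x*z + 3*y
and tr(a b^3 a b) = tr(b)*tr(a b a b^2) - tr(a b a b) = y^2*z^2 - x*y*z - y^2 - z^2 + 2
and tr(b^2 a b^-1 a b) = tr(a b^3 a)*tr(b) - tr(a b^3 a b) = x*y^3*z - x^2*y^2 - y^4 - y^2*z^2 + 4*y^2 + z^2 - 2
assemble the triple (tr(r) - 2; tr(r a) - x; tr(r b) - y)

x*y^2*z - x^2*y - y^3 - y*z^2 + x*z + 3*y - 2; x^2*y^2*z - x^3*y - x*y^3 - x*y*z^2 + x^2*z + 3*x*y - x - z; x*y^3*z - x^2*y^2 - y^4 - y^2*z^2 + 4*y^2 + z^2 - y - 2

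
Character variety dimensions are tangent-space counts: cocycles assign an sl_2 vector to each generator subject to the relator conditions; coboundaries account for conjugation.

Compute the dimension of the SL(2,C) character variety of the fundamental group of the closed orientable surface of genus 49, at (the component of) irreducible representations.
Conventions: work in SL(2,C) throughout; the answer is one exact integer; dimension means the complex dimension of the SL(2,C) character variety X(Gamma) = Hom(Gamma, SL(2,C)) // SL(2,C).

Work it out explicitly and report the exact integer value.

288

The genus-49 surface group: 2g = 98 generators, one relator prod [a_i, b_i].
Unconstrained cocycle data is one sl_2 vector per generator (294 dimensions), cut by the relator condition d_2(z) = 0.
At an irreducible rho, H^2 = coker(d_2) vanishes (Poincare duality: H^2 is dual to H^0 = invariants = 0), so d_2 is surjective onto sl_2 and dim Z^1 = 294 - 3 = 291.
Coboundaries contribute dim B^1 = 3 (injective at irreducible rho).
dim X = dim H^1 = 291 - 3 = 288.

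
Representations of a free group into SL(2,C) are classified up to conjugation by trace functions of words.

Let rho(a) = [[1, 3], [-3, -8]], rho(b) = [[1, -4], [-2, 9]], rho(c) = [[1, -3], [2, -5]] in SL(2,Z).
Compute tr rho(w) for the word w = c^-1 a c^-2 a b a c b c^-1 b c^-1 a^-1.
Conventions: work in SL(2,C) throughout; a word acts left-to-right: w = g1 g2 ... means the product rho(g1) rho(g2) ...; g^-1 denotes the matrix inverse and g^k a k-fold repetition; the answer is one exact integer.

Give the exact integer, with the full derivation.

rho(c^-1) = [[-5, 3], [-2, 1]]
... * rho(a) = [[1, 3], [-3, -8]]  ->  [[-14, -39], [-5, -14]]
... * rho(c^-1) = [[-5, 3], [-2, 1]]  ->  [[148, -81], [53, -29]]
... * rho(c^-1) = [[-5, 3], [-2, 1]]  ->  [[-578, 363], [-207, 130]]
... * rho(a) = [[1, 3], [-3, -8]]  ->  [[-1667, -4638], [-597, -1661]]
... * rho(b) = [[1, -4], [-2, 9]]  ->  [[7609, -35074], [2725, -12561]]
... * rho(a) = [[1, 3], [-3, -8]]  ->  [[112831, 303419], [40408, 108663]]
... * rho(c) = [[1, -3], [2, -5]]  ->  [[719669, -1855588], [257734, -664539]]
... * rho(b) = [[1, -4], [-2, 9]]  ->  [[4430845, -19578968], [1586812, -7011787]]
... * rho(c^-1) = [[-5, 3], [-2, 1]]  ->  [[17003711, -6286433], [6089514, -2251351]]
... * rho(b) = [[1, -4], [-2, 9]]  ->  [[29576577, -124592741], [10592216, -44620215]]
... * rho(c^-1) = [[-5, 3], [-2, 1]]  ->  [[101302597, -35863010], [36279350, -12843567]]
... * rho(a^-1) = [[-8, -3], [3, 1]]  ->  [[-918009806, -339770801], [-328765501, -121681617]]
tr = -918009806 + -121681617 = -1039691423

-1039691423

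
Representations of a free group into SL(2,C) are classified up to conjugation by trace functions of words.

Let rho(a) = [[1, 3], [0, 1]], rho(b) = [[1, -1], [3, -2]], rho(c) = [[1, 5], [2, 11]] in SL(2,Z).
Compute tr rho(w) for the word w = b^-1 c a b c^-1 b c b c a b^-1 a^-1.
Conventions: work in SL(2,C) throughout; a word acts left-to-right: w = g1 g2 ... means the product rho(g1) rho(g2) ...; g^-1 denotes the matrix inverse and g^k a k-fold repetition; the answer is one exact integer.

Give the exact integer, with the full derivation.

rho(b^-1) = [[-2, 1], [-3, 1]]
... * rho(c) = [[1, 5], [2, 11]]  ->  [[0, 1], [-1, -4]]
... * rho(a) = [[1, 3], [0, 1]]  ->  [[0, 1], [-1, -7]]
... * rho(b) = [[1, -1], [3, -2]]  ->  [[3, -2], [-22, 15]]
... * rho(c^-1) = [[11, -5], [-2, 1]]  ->  [[37, -17], [-272, 125]]
... * rho(b) = [[1, -1], [3, -2]]  ->  [[-14, -3], [103, 22]]
... * rho(c) = [[1, 5], [2, 11]]  ->  [[-20, -103], [147, 757]]
... * rho(b) = [[1, -1], [3, -2]]  ->  [[-329, 226], [2418, -1661]]
... * rho(c) = [[1, 5], [2, 11]]  ->  [[123, 841], [-904, -6181]]
... * rho(a) = [[1, 3], [0, 1]]  ->  [[123, 1210], [-904, -8893]]
... * rho(b^-1) = [[-2, 1], [-3, 1]]  ->  [[-3876, 1333], [28487, -9797]]
... * rho(a^-1) = [[1, -3], [0, 1]]  ->  [[-3876, 12961], [28487, -95258]]
tr = -3876 + -95258 = -99134

-99134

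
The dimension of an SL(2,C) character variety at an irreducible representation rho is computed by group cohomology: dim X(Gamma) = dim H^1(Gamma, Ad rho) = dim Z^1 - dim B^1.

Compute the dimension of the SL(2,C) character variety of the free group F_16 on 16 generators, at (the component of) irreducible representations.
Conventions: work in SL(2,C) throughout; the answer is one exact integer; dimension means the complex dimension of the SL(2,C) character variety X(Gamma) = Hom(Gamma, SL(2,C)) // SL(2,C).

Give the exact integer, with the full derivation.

45

The free group F_16: 16 generators, no relators.
A cocycle picks one sl_2 vector per generator freely, giving dim Z^1 = 3*16 = 48.
Irreducibility makes the coboundary map sl_2 -> Z^1 injective (trivial centralizer), so dim B^1 = 3.
Therefore dim X = 48 - 3 = 45.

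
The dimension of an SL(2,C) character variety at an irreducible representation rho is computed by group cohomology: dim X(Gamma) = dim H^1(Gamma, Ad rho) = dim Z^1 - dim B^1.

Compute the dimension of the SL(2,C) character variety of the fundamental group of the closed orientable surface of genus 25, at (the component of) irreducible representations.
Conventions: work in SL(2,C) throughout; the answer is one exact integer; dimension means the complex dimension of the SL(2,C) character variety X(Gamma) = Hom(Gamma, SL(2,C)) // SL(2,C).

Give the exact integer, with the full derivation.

Gamma = pi_1(Sigma_25) = < a_1, b_1, ..., a_25, b_25 | prod [a_i, b_i] > has 2g = 50 generators and 1 relator.
A cocycle assigns one sl_2 vector per generator subject to the relator condition d_2(z) = 0: dim of the unconstrained space is 3*2g = 150.
d_2 is surjective at irreducible rho (its cokernel H^2 is dual to H^0 = 0), so dim Z^1 = 150 - 3 = 147.
As always at irreducible rho, dim B^1 = 3.
Hence dim X = 147 - 3 = 144.

144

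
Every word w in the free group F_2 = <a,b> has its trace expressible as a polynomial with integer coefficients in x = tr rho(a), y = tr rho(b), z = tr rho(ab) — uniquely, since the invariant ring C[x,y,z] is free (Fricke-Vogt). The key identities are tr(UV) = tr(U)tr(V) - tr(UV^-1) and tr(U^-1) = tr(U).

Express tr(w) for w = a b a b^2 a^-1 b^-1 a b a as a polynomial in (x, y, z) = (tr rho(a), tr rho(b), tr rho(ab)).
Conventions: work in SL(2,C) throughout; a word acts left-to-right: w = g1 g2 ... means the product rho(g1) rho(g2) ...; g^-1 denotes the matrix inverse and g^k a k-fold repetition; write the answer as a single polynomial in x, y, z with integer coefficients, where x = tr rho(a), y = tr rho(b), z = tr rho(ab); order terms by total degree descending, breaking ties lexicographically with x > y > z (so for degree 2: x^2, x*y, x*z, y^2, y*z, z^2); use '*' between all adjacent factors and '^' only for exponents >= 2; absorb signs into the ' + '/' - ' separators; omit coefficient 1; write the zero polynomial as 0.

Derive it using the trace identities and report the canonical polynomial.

-x^2*y^2*z^3 + x^3*y*z^2 + 2*x*y^3*z^2 + x*y*z^4 - x^2*y^2*z - y^4*z - y^2*z^3 - 3*x*y*z^2 - x^2*z + 3*y^2*z + z

trace(a b a b) = trace(b a)*trace(b a) - trace(1)   [split at repeated b] = z^2 - 2
next, trace(a b a) = trace(a)*trace(b a) - trace(b) = x*z - y
trace(b a b a b) = trace(b)*trace(a b a b) - trace(a b a) = y*z^2 - x*z - y
trace(b a b^3 a) = trace(b)*trace(b a b a b) - trace(b a b a) = y^2*z^2 - x*y*z - y^2 - z^2 + 2
and trace(a b^2) = trace(b)*trace(a b) - trace(a) = y*z - x
and trace(b a b^2) = trace(b)*trace(a b^2) - trace(a b) = y^2*z - x*y - z
trace(b a b^3) = trace(b)*trace(b a b^2) - trace(b a b) = y^3*z - x*y^2 - 2*y*z + x
trace(b a^2 b a b^2) = trace(a)*trace(b a b^3 a) - trace(b a b^3) = x*y^2*z^2 - x^2*y*z - y^3*z - x*z^2 + 2*y*z + x
and trace(a b a b a b) = trace(b a)*trace(b a b a) - trace(b^-1 a^-1)   [split at repeated b] = z^3 - 3*z
trace(a b a b a) = trace(a)*trace(b a b a) - trace(b a b) = x*z^2 - y*z - x
next, trace(a b a b a b^2) = trace(b)*trace(a b a b a b) - trace(a b a b a) = y*z^3 - x*z^2 - 2*y*z + x
trace(b a b^3 a b a) = trace(b)*trace(a b a b a b^2) - trace(a b a b a b) = y^2*z^3 - x*y*z^2 - 2*y^2*z - z^3 + x*y + 3*z
next, trace(b^2) = trace(b)*trace(b) - trace(1) = y^2 - 2
and trace(b^3) = trace(b)*trace(b^2) - trace(b) = y^3 - 3*y
trace(a b^3 a) = trace(a)*trace(b^3 a) - trace(b^3) = x*y^2*z - x^2*y - y^3 - x*z + 3*y
trace(b a b^3 a b) = trace(b)*trace(a b^3 a b) - trace(a b^3 a) = y^3*z^2 - 2*x*y^2*z + x^2*y - y*z^2 + x*z - y
trace(b a b a^2 b a b^2) = trace(a)*trace(b a b^3 a b a) - trace(b a b^3 a b) = x*y^2*z^3 - x^2*y*z^2 - y^3*z^2 - x*z^3 + y*z^2 + 2*x*z + y
trace(a b a b a b a b) = trace(b a b a b a)*trace(b a) - trace(a b a b)   [split at repeated b] = z^4 - 4*z^2 + 2
next, trace(a b a b a b a) = trace(a)*trace(b a b a b a) - trace(b a b a b) = x*z^3 - y*z^2 - 2*x*z + y
trace(b a b^2 a b a b a) = trace(b)*trace(a b a b a b a b) - trace(a b a b a b a) = y*z^4 - x*z^3 - 3*y*z^2 + 2*x*z + y
next, trace(a b^2 a b a) = trace(a)*trace(b^2 a b a) - trace(b^2 a b) = x*y*z^2 - x^2*z - y^2*z + z
and trace(b a b^2 a b a b) = trace(b)*trace(a b^2 a b a b) - trace(a b^2 a b a) = y^2*z^3 - 2*x*y*z^2 + x^2*z - y^2*z + x*y - z
trace(b a b a^2 b a b^2 a) = trace(a)*trace(b a b^2 a b a b a) - trace(b a b^2 a b a b) = x*y*z^4 - x^2*z^3 - y^2*z^3 - x*y*z^2 + x^2*z + y^2*z + z
and trace(a b a^2 b a b^2 a^-1 b) = trace(b a b a^2 b a b^2)*trace(a) - trace(b a b a^2 b a b^2 a) = x^2*y^2*z^3 - x^3*y*z^2 - x*y^3*z^2 - x*y*z^4 + y^2*z^3 + 2*x*y*z^2 + x^2*z - y^2*z + x*y - z
trace(a b a b^2 a^-1 b^-1 a b a) = trace(a b a^2 b a b^2 a^-1)*trace(b) - trace(a b a^2 b a b^2 a^-1 b) = -x^2*y^2*z^3 + x^3*y*z^2 + 2*x*y^3*z^2 + x*y*z^4 - x^2*y^2*z - y^4*z - y^2*z^3 - 3*x*y*z^2 - x^2*z + 3*y^2*z + z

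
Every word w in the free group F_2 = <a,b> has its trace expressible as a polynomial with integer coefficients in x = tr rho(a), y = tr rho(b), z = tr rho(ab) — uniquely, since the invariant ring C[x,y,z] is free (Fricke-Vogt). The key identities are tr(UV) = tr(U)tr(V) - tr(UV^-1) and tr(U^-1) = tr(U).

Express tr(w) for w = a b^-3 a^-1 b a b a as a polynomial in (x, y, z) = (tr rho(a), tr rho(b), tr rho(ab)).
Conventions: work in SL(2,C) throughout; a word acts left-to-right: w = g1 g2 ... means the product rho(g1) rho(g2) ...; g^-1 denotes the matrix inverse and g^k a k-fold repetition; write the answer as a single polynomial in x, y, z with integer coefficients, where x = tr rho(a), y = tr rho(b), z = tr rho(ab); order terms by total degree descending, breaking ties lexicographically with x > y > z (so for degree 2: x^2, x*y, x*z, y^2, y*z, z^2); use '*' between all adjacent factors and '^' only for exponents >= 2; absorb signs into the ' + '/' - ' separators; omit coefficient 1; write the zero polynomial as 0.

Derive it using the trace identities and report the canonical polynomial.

trace(a b a) = trace(a) * trace(b a) - trace(b)  (reduce the a square) = x*z - y
trace(a b a^2) = trace(a) * trace(a b a) - trace(a b)  (reduce the a square) = x^2*z - x*y - z
trace(b a b a) = trace(a b) * trace(a b) - trace(1)  (split on a) = z^2 - 2
trace(b a b) = trace(b) * trace(a b) - trace(a)  (reduce the b square) = y*z - x
trace(a b a^2 b) = trace(a) * trace(b a b a) - trace(b a b)  (reduce the a square) = x*z^2 - y*z - x
trace(b^-1 a b a^2) = trace(a b a^2) * trace(b) - trace(a b a^2 b)  (eliminate b^-1) = x^2*y*z - x*y^2 - x*z^2 + x
trace(a b a^2 b^-2) = trace(b^-1 a b a^2) * trace(b) - trace(b^-1 a b a^2 b)  (eliminate b^-1) = x^2*y^2*z - x*y^3 - x*y*z^2 - x^2*z + 2*x*y + z
trace(a b a b a^2) = trace(a) * trace(a b a b a) - trace(a b a b)  (reduce the a square) = x^2*z^2 - x*y*z - x^2 - z^2 + 2
trace(b a b a b a) = trace(b a b a) * trace(b a) - trace(a b)  (split on b) = z^3 - 3*z
trace(b a b a b) = trace(b) * trace(a b a b) - trace(a b a)  (reduce the b square) = y*z^2 - x*z - y
trace(a b a b a^2 b) = trace(a) * trace(b a b a b a) - trace(b a b a b)  (reduce the a square) = x*z^3 - y*z^2 - 2*x*z + y
trace(a b a b a^2 b^-1) = trace(a b a b a^2) * trace(b) - trace(a b a b a^2 b)  (eliminate b^-1) = x^2*y*z^2 - x*y^2*z - x*z^3 - x^2*y + 2*x*z + y
trace(a b a b a^2 b^-2) = trace(a b a b a^2 b^-1) * trace(b) - trace(a b a b a^2)  (eliminate b^-1) = x^2*y^2*z^2 - x*y^3*z - x*y*z^3 - x^2*y^2 - x^2*z^2 + 3*x*y*z + x^2 + y^2 + z^2 - 2
trace(b a b a^2 b^-3 a) = trace(a b a b a^2 b^-2) * trace(b) - trace(a b a b a^2 b^-1)  (eliminate b^-1) = x^2*y^3*z^2 - x*y^4*z - x*y^2*z^3 - x^2*y^3 - 2*x^2*y*z^2 + 4*x*y^2*z + x*z^3 + 2*x^2*y + y^3 + y*z^2 - 2*x*z - 3*y
trace(a b^-3 a^-1 b a b a) = trace(b a b a^2 b^-3) * trace(a) - trace(b a b a^2 b^-3 a)  (eliminate a^-1) = -x^2*y^3*z^2 + x^3*y^2*z + x*y^4*z + x*y^2*z^3 + x^2*y*z^2 - x^3*z - 4*x*y^2*z - x*z^3 - y^3 - y*z^2 + 3*x*z + 3*y

-x^2*y^3*z^2 + x^3*y^2*z + x*y^4*z + x*y^2*z^3 + x^2*y*z^2 - x^3*z - 4*x*y^2*z - x*z^3 - y^3 - y*z^2 + 3*x*z + 3*y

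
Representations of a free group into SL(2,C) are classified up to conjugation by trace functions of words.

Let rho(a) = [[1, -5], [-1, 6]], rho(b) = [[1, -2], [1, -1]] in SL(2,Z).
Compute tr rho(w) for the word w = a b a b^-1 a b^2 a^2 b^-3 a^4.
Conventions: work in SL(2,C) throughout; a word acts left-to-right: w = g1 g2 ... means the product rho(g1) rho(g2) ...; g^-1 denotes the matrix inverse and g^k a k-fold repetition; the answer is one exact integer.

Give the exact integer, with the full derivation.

rho(a) = [[1, -5], [-1, 6]]
... * rho(b) = [[1, -2], [1, -1]]  ->  [[-4, 3], [5, -4]]
... * rho(a) = [[1, -5], [-1, 6]]  ->  [[-7, 38], [9, -49]]
... * rho(b^-1) = [[-1, 2], [-1, 1]]  ->  [[-31, 24], [40, -31]]
... * rho(a) = [[1, -5], [-1, 6]]  ->  [[-55, 299], [71, -386]]
... * rho(b) = [[1, -2], [1, -1]]  ->  [[244, -189], [-315, 244]]
... * rho(b) = [[1, -2], [1, -1]]  ->  [[55, -299], [-71, 386]]
... * rho(a) = [[1, -5], [-1, 6]]  ->  [[354, -2069], [-457, 2671]]
... * rho(a) = [[1, -5], [-1, 6]]  ->  [[2423, -14184], [-3128, 18311]]
... * rho(b^-1) = [[-1, 2], [-1, 1]]  ->  [[11761, -9338], [-15183, 12055]]
... * rho(b^-1) = [[-1, 2], [-1, 1]]  ->  [[-2423, 14184], [3128, -18311]]
... * rho(b^-1) = [[-1, 2], [-1, 1]]  ->  [[-11761, 9338], [15183, -12055]]
... * rho(a) = [[1, -5], [-1, 6]]  ->  [[-21099, 114833], [27238, -148245]]
... * rho(a) = [[1, -5], [-1, 6]]  ->  [[-135932, 794493], [175483, -1025660]]
... * rho(a) = [[1, -5], [-1, 6]]  ->  [[-930425, 5446618], [1201143, -7031375]]
... * rho(a) = [[1, -5], [-1, 6]]  ->  [[-6377043, 37331833], [8232518, -48193965]]
tr = -6377043 + -48193965 = -54571008

-54571008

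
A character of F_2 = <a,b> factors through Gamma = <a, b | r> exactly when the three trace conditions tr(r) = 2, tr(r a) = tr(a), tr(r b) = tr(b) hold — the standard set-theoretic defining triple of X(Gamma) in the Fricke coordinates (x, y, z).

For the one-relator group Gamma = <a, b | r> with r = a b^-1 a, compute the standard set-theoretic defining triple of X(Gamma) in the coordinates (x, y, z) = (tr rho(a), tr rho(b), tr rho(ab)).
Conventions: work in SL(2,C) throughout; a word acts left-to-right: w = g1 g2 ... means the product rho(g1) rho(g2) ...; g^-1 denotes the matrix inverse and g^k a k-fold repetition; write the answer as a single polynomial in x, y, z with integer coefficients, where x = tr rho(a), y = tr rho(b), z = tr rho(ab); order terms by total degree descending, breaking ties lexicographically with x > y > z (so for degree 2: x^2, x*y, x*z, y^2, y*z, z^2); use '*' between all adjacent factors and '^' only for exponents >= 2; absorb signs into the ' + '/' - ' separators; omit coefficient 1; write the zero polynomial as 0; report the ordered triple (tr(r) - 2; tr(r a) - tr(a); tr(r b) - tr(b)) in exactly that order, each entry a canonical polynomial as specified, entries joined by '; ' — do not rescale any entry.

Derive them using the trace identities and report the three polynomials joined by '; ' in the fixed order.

tr(a^2) = tr(a) tr(a) - tr(1) = x^2 - 2
tr(a^2 b) = tr(a) tr(b a) - tr(b) = x*z - y
tr(a b^-1 a) = tr(a^2) tr(b) - tr(a^2 b) = x^2*y - x*z - y
tr(a^3) = tr(a) tr(a^2) - tr(a) = x^3 - 3*x
tr(a^3 b) = tr(a) tr(b a^2) - tr(b a) = x^2*z - x*y - z
tr(a b^-1 a^2) = tr(a^3) tr(b) - tr(a^3 b) = x^3*y - x^2*z - 2*x*y + z
tr(a b a b) = tr(a b) tr(a b) - tr(1)   [split at a repeated a] = z^2 - 2
tr(a b^-1 a b) = tr(a b a) tr(b) - tr(a b a b)   [inverse elimination on b] = x*y*z - y^2 - z^2 + 2
assemble the triple (tr(r) - 2; tr(r a) - x; tr(r b) - y)

x^2*y - x*z - y - 2; x^3*y - x^2*z - 2*x*y - x + z; x*y*z - y^2 - z^2 - y + 2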